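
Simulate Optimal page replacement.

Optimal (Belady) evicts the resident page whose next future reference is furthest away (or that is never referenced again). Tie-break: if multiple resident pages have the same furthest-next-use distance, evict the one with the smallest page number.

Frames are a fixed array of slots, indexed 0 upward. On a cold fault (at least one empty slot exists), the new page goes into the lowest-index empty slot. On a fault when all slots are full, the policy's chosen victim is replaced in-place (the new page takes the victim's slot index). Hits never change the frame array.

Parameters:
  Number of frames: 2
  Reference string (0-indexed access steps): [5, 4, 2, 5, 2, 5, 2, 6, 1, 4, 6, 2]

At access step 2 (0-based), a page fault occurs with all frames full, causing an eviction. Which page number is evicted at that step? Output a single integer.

Step 0: ref 5 -> FAULT, frames=[5,-]
Step 1: ref 4 -> FAULT, frames=[5,4]
Step 2: ref 2 -> FAULT, evict 4, frames=[5,2]
At step 2: evicted page 4

Answer: 4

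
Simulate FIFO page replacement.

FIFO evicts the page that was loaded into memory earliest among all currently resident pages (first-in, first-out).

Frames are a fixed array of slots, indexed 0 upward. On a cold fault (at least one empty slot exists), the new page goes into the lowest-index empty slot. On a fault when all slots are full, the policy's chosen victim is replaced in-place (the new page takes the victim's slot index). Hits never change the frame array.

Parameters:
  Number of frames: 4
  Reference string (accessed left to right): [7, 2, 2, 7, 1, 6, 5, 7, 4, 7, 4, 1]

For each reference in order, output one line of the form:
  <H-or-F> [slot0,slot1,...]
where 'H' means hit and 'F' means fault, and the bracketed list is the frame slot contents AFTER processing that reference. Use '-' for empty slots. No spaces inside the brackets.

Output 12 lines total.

F [7,-,-,-]
F [7,2,-,-]
H [7,2,-,-]
H [7,2,-,-]
F [7,2,1,-]
F [7,2,1,6]
F [5,2,1,6]
F [5,7,1,6]
F [5,7,4,6]
H [5,7,4,6]
H [5,7,4,6]
F [5,7,4,1]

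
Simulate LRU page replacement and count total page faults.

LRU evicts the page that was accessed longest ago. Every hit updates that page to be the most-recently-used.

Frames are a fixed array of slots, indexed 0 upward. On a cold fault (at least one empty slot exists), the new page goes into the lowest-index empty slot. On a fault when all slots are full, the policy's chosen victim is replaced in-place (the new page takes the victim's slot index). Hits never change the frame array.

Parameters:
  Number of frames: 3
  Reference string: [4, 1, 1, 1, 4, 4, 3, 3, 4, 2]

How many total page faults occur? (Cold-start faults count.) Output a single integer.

Answer: 4

Derivation:
Step 0: ref 4 → FAULT, frames=[4,-,-]
Step 1: ref 1 → FAULT, frames=[4,1,-]
Step 2: ref 1 → HIT, frames=[4,1,-]
Step 3: ref 1 → HIT, frames=[4,1,-]
Step 4: ref 4 → HIT, frames=[4,1,-]
Step 5: ref 4 → HIT, frames=[4,1,-]
Step 6: ref 3 → FAULT, frames=[4,1,3]
Step 7: ref 3 → HIT, frames=[4,1,3]
Step 8: ref 4 → HIT, frames=[4,1,3]
Step 9: ref 2 → FAULT (evict 1), frames=[4,2,3]
Total faults: 4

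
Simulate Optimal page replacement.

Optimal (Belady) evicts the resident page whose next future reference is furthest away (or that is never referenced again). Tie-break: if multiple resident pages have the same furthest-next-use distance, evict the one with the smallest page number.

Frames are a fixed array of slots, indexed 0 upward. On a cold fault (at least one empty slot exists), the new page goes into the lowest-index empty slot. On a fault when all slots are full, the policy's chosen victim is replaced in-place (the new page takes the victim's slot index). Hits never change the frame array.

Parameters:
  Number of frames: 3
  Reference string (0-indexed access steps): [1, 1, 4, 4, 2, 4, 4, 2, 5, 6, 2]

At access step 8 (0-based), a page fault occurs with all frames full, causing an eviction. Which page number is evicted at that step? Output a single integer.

Answer: 1

Derivation:
Step 0: ref 1 -> FAULT, frames=[1,-,-]
Step 1: ref 1 -> HIT, frames=[1,-,-]
Step 2: ref 4 -> FAULT, frames=[1,4,-]
Step 3: ref 4 -> HIT, frames=[1,4,-]
Step 4: ref 2 -> FAULT, frames=[1,4,2]
Step 5: ref 4 -> HIT, frames=[1,4,2]
Step 6: ref 4 -> HIT, frames=[1,4,2]
Step 7: ref 2 -> HIT, frames=[1,4,2]
Step 8: ref 5 -> FAULT, evict 1, frames=[5,4,2]
At step 8: evicted page 1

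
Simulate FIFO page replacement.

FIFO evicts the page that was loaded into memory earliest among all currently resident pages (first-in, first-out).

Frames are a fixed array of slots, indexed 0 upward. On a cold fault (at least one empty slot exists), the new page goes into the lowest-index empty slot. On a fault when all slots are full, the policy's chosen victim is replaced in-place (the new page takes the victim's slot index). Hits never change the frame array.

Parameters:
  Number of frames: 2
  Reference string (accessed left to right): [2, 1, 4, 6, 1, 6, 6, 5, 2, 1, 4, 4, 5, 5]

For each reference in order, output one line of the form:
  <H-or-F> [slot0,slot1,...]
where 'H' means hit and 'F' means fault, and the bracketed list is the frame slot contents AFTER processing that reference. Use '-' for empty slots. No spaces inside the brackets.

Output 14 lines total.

F [2,-]
F [2,1]
F [4,1]
F [4,6]
F [1,6]
H [1,6]
H [1,6]
F [1,5]
F [2,5]
F [2,1]
F [4,1]
H [4,1]
F [4,5]
H [4,5]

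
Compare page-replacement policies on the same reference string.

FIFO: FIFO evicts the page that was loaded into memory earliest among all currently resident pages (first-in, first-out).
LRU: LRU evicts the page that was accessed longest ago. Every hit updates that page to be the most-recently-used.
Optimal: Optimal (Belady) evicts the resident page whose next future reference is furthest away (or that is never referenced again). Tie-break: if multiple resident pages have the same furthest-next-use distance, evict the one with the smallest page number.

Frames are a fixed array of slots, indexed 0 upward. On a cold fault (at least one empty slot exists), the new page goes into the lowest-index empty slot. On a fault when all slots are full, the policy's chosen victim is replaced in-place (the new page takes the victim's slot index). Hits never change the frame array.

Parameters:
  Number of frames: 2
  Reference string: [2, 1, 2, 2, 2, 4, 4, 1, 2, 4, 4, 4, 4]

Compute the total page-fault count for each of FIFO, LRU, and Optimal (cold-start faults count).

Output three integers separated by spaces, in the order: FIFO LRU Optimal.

Answer: 4 6 4

Derivation:
--- FIFO ---
  step 0: ref 2 -> FAULT, frames=[2,-] (faults so far: 1)
  step 1: ref 1 -> FAULT, frames=[2,1] (faults so far: 2)
  step 2: ref 2 -> HIT, frames=[2,1] (faults so far: 2)
  step 3: ref 2 -> HIT, frames=[2,1] (faults so far: 2)
  step 4: ref 2 -> HIT, frames=[2,1] (faults so far: 2)
  step 5: ref 4 -> FAULT, evict 2, frames=[4,1] (faults so far: 3)
  step 6: ref 4 -> HIT, frames=[4,1] (faults so far: 3)
  step 7: ref 1 -> HIT, frames=[4,1] (faults so far: 3)
  step 8: ref 2 -> FAULT, evict 1, frames=[4,2] (faults so far: 4)
  step 9: ref 4 -> HIT, frames=[4,2] (faults so far: 4)
  step 10: ref 4 -> HIT, frames=[4,2] (faults so far: 4)
  step 11: ref 4 -> HIT, frames=[4,2] (faults so far: 4)
  step 12: ref 4 -> HIT, frames=[4,2] (faults so far: 4)
  FIFO total faults: 4
--- LRU ---
  step 0: ref 2 -> FAULT, frames=[2,-] (faults so far: 1)
  step 1: ref 1 -> FAULT, frames=[2,1] (faults so far: 2)
  step 2: ref 2 -> HIT, frames=[2,1] (faults so far: 2)
  step 3: ref 2 -> HIT, frames=[2,1] (faults so far: 2)
  step 4: ref 2 -> HIT, frames=[2,1] (faults so far: 2)
  step 5: ref 4 -> FAULT, evict 1, frames=[2,4] (faults so far: 3)
  step 6: ref 4 -> HIT, frames=[2,4] (faults so far: 3)
  step 7: ref 1 -> FAULT, evict 2, frames=[1,4] (faults so far: 4)
  step 8: ref 2 -> FAULT, evict 4, frames=[1,2] (faults so far: 5)
  step 9: ref 4 -> FAULT, evict 1, frames=[4,2] (faults so far: 6)
  step 10: ref 4 -> HIT, frames=[4,2] (faults so far: 6)
  step 11: ref 4 -> HIT, frames=[4,2] (faults so far: 6)
  step 12: ref 4 -> HIT, frames=[4,2] (faults so far: 6)
  LRU total faults: 6
--- Optimal ---
  step 0: ref 2 -> FAULT, frames=[2,-] (faults so far: 1)
  step 1: ref 1 -> FAULT, frames=[2,1] (faults so far: 2)
  step 2: ref 2 -> HIT, frames=[2,1] (faults so far: 2)
  step 3: ref 2 -> HIT, frames=[2,1] (faults so far: 2)
  step 4: ref 2 -> HIT, frames=[2,1] (faults so far: 2)
  step 5: ref 4 -> FAULT, evict 2, frames=[4,1] (faults so far: 3)
  step 6: ref 4 -> HIT, frames=[4,1] (faults so far: 3)
  step 7: ref 1 -> HIT, frames=[4,1] (faults so far: 3)
  step 8: ref 2 -> FAULT, evict 1, frames=[4,2] (faults so far: 4)
  step 9: ref 4 -> HIT, frames=[4,2] (faults so far: 4)
  step 10: ref 4 -> HIT, frames=[4,2] (faults so far: 4)
  step 11: ref 4 -> HIT, frames=[4,2] (faults so far: 4)
  step 12: ref 4 -> HIT, frames=[4,2] (faults so far: 4)
  Optimal total faults: 4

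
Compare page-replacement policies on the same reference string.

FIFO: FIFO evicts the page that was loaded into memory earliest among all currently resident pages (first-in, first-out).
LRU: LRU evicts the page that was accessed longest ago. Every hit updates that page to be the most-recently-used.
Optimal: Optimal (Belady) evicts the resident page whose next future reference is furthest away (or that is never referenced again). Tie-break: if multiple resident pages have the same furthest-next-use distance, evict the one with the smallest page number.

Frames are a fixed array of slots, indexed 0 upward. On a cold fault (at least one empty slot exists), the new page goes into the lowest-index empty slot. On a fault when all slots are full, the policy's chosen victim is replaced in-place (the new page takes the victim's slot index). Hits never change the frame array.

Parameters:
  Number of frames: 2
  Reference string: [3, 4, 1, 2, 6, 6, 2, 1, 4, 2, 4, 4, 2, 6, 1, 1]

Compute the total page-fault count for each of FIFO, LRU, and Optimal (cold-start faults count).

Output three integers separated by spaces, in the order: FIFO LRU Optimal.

Answer: 10 10 9

Derivation:
--- FIFO ---
  step 0: ref 3 -> FAULT, frames=[3,-] (faults so far: 1)
  step 1: ref 4 -> FAULT, frames=[3,4] (faults so far: 2)
  step 2: ref 1 -> FAULT, evict 3, frames=[1,4] (faults so far: 3)
  step 3: ref 2 -> FAULT, evict 4, frames=[1,2] (faults so far: 4)
  step 4: ref 6 -> FAULT, evict 1, frames=[6,2] (faults so far: 5)
  step 5: ref 6 -> HIT, frames=[6,2] (faults so far: 5)
  step 6: ref 2 -> HIT, frames=[6,2] (faults so far: 5)
  step 7: ref 1 -> FAULT, evict 2, frames=[6,1] (faults so far: 6)
  step 8: ref 4 -> FAULT, evict 6, frames=[4,1] (faults so far: 7)
  step 9: ref 2 -> FAULT, evict 1, frames=[4,2] (faults so far: 8)
  step 10: ref 4 -> HIT, frames=[4,2] (faults so far: 8)
  step 11: ref 4 -> HIT, frames=[4,2] (faults so far: 8)
  step 12: ref 2 -> HIT, frames=[4,2] (faults so far: 8)
  step 13: ref 6 -> FAULT, evict 4, frames=[6,2] (faults so far: 9)
  step 14: ref 1 -> FAULT, evict 2, frames=[6,1] (faults so far: 10)
  step 15: ref 1 -> HIT, frames=[6,1] (faults so far: 10)
  FIFO total faults: 10
--- LRU ---
  step 0: ref 3 -> FAULT, frames=[3,-] (faults so far: 1)
  step 1: ref 4 -> FAULT, frames=[3,4] (faults so far: 2)
  step 2: ref 1 -> FAULT, evict 3, frames=[1,4] (faults so far: 3)
  step 3: ref 2 -> FAULT, evict 4, frames=[1,2] (faults so far: 4)
  step 4: ref 6 -> FAULT, evict 1, frames=[6,2] (faults so far: 5)
  step 5: ref 6 -> HIT, frames=[6,2] (faults so far: 5)
  step 6: ref 2 -> HIT, frames=[6,2] (faults so far: 5)
  step 7: ref 1 -> FAULT, evict 6, frames=[1,2] (faults so far: 6)
  step 8: ref 4 -> FAULT, evict 2, frames=[1,4] (faults so far: 7)
  step 9: ref 2 -> FAULT, evict 1, frames=[2,4] (faults so far: 8)
  step 10: ref 4 -> HIT, frames=[2,4] (faults so far: 8)
  step 11: ref 4 -> HIT, frames=[2,4] (faults so far: 8)
  step 12: ref 2 -> HIT, frames=[2,4] (faults so far: 8)
  step 13: ref 6 -> FAULT, evict 4, frames=[2,6] (faults so far: 9)
  step 14: ref 1 -> FAULT, evict 2, frames=[1,6] (faults so far: 10)
  step 15: ref 1 -> HIT, frames=[1,6] (faults so far: 10)
  LRU total faults: 10
--- Optimal ---
  step 0: ref 3 -> FAULT, frames=[3,-] (faults so far: 1)
  step 1: ref 4 -> FAULT, frames=[3,4] (faults so far: 2)
  step 2: ref 1 -> FAULT, evict 3, frames=[1,4] (faults so far: 3)
  step 3: ref 2 -> FAULT, evict 4, frames=[1,2] (faults so far: 4)
  step 4: ref 6 -> FAULT, evict 1, frames=[6,2] (faults so far: 5)
  step 5: ref 6 -> HIT, frames=[6,2] (faults so far: 5)
  step 6: ref 2 -> HIT, frames=[6,2] (faults so far: 5)
  step 7: ref 1 -> FAULT, evict 6, frames=[1,2] (faults so far: 6)
  step 8: ref 4 -> FAULT, evict 1, frames=[4,2] (faults so far: 7)
  step 9: ref 2 -> HIT, frames=[4,2] (faults so far: 7)
  step 10: ref 4 -> HIT, frames=[4,2] (faults so far: 7)
  step 11: ref 4 -> HIT, frames=[4,2] (faults so far: 7)
  step 12: ref 2 -> HIT, frames=[4,2] (faults so far: 7)
  step 13: ref 6 -> FAULT, evict 2, frames=[4,6] (faults so far: 8)
  step 14: ref 1 -> FAULT, evict 4, frames=[1,6] (faults so far: 9)
  step 15: ref 1 -> HIT, frames=[1,6] (faults so far: 9)
  Optimal total faults: 9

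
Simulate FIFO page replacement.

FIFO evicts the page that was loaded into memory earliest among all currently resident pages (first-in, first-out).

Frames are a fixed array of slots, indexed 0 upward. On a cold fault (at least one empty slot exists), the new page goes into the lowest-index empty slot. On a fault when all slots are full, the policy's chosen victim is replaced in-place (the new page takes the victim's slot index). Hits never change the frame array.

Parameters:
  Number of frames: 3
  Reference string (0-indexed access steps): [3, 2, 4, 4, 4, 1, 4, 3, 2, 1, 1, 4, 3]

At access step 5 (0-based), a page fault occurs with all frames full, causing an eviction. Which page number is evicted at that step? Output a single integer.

Step 0: ref 3 -> FAULT, frames=[3,-,-]
Step 1: ref 2 -> FAULT, frames=[3,2,-]
Step 2: ref 4 -> FAULT, frames=[3,2,4]
Step 3: ref 4 -> HIT, frames=[3,2,4]
Step 4: ref 4 -> HIT, frames=[3,2,4]
Step 5: ref 1 -> FAULT, evict 3, frames=[1,2,4]
At step 5: evicted page 3

Answer: 3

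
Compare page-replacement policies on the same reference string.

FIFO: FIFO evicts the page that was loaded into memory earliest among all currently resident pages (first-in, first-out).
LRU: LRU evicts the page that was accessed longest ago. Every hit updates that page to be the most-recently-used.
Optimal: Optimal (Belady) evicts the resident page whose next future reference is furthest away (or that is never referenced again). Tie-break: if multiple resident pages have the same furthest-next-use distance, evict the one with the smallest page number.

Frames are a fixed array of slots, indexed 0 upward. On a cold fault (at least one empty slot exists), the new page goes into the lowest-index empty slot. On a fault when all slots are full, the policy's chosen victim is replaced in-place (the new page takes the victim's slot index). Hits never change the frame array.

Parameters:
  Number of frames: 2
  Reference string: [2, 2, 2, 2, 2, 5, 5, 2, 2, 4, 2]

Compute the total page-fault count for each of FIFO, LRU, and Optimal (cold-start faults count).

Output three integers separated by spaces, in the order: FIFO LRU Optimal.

--- FIFO ---
  step 0: ref 2 -> FAULT, frames=[2,-] (faults so far: 1)
  step 1: ref 2 -> HIT, frames=[2,-] (faults so far: 1)
  step 2: ref 2 -> HIT, frames=[2,-] (faults so far: 1)
  step 3: ref 2 -> HIT, frames=[2,-] (faults so far: 1)
  step 4: ref 2 -> HIT, frames=[2,-] (faults so far: 1)
  step 5: ref 5 -> FAULT, frames=[2,5] (faults so far: 2)
  step 6: ref 5 -> HIT, frames=[2,5] (faults so far: 2)
  step 7: ref 2 -> HIT, frames=[2,5] (faults so far: 2)
  step 8: ref 2 -> HIT, frames=[2,5] (faults so far: 2)
  step 9: ref 4 -> FAULT, evict 2, frames=[4,5] (faults so far: 3)
  step 10: ref 2 -> FAULT, evict 5, frames=[4,2] (faults so far: 4)
  FIFO total faults: 4
--- LRU ---
  step 0: ref 2 -> FAULT, frames=[2,-] (faults so far: 1)
  step 1: ref 2 -> HIT, frames=[2,-] (faults so far: 1)
  step 2: ref 2 -> HIT, frames=[2,-] (faults so far: 1)
  step 3: ref 2 -> HIT, frames=[2,-] (faults so far: 1)
  step 4: ref 2 -> HIT, frames=[2,-] (faults so far: 1)
  step 5: ref 5 -> FAULT, frames=[2,5] (faults so far: 2)
  step 6: ref 5 -> HIT, frames=[2,5] (faults so far: 2)
  step 7: ref 2 -> HIT, frames=[2,5] (faults so far: 2)
  step 8: ref 2 -> HIT, frames=[2,5] (faults so far: 2)
  step 9: ref 4 -> FAULT, evict 5, frames=[2,4] (faults so far: 3)
  step 10: ref 2 -> HIT, frames=[2,4] (faults so far: 3)
  LRU total faults: 3
--- Optimal ---
  step 0: ref 2 -> FAULT, frames=[2,-] (faults so far: 1)
  step 1: ref 2 -> HIT, frames=[2,-] (faults so far: 1)
  step 2: ref 2 -> HIT, frames=[2,-] (faults so far: 1)
  step 3: ref 2 -> HIT, frames=[2,-] (faults so far: 1)
  step 4: ref 2 -> HIT, frames=[2,-] (faults so far: 1)
  step 5: ref 5 -> FAULT, frames=[2,5] (faults so far: 2)
  step 6: ref 5 -> HIT, frames=[2,5] (faults so far: 2)
  step 7: ref 2 -> HIT, frames=[2,5] (faults so far: 2)
  step 8: ref 2 -> HIT, frames=[2,5] (faults so far: 2)
  step 9: ref 4 -> FAULT, evict 5, frames=[2,4] (faults so far: 3)
  step 10: ref 2 -> HIT, frames=[2,4] (faults so far: 3)
  Optimal total faults: 3

Answer: 4 3 3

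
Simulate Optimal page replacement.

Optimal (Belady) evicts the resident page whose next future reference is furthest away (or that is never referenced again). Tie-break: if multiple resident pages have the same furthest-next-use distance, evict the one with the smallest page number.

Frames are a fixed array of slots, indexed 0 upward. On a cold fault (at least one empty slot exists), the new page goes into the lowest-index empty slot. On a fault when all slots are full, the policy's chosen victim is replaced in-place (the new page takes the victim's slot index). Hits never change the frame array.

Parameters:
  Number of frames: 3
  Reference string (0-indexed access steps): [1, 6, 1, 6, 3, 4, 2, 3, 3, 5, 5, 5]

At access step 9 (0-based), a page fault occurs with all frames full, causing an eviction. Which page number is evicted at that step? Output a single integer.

Answer: 2

Derivation:
Step 0: ref 1 -> FAULT, frames=[1,-,-]
Step 1: ref 6 -> FAULT, frames=[1,6,-]
Step 2: ref 1 -> HIT, frames=[1,6,-]
Step 3: ref 6 -> HIT, frames=[1,6,-]
Step 4: ref 3 -> FAULT, frames=[1,6,3]
Step 5: ref 4 -> FAULT, evict 1, frames=[4,6,3]
Step 6: ref 2 -> FAULT, evict 4, frames=[2,6,3]
Step 7: ref 3 -> HIT, frames=[2,6,3]
Step 8: ref 3 -> HIT, frames=[2,6,3]
Step 9: ref 5 -> FAULT, evict 2, frames=[5,6,3]
At step 9: evicted page 2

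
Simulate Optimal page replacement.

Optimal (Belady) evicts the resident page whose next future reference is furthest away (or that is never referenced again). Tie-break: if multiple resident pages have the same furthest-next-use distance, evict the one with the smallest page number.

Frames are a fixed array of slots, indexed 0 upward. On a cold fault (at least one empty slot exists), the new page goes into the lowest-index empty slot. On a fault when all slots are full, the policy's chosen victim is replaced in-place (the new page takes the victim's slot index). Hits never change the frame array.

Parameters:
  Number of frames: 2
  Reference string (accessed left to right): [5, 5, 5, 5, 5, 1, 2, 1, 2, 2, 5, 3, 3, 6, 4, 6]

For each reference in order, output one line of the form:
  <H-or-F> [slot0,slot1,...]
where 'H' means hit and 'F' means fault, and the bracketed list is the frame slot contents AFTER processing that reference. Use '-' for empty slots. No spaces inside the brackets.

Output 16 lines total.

F [5,-]
H [5,-]
H [5,-]
H [5,-]
H [5,-]
F [5,1]
F [2,1]
H [2,1]
H [2,1]
H [2,1]
F [2,5]
F [3,5]
H [3,5]
F [6,5]
F [6,4]
H [6,4]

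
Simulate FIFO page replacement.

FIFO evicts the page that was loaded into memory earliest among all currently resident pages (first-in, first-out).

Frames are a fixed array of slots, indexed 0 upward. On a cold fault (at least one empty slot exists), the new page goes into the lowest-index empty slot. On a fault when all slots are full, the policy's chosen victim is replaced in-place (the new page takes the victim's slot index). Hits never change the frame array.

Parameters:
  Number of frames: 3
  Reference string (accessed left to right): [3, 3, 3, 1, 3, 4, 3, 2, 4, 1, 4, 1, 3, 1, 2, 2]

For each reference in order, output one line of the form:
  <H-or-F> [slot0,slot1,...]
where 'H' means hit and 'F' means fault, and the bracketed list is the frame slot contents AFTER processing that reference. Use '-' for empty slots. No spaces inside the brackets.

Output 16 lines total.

F [3,-,-]
H [3,-,-]
H [3,-,-]
F [3,1,-]
H [3,1,-]
F [3,1,4]
H [3,1,4]
F [2,1,4]
H [2,1,4]
H [2,1,4]
H [2,1,4]
H [2,1,4]
F [2,3,4]
F [2,3,1]
H [2,3,1]
H [2,3,1]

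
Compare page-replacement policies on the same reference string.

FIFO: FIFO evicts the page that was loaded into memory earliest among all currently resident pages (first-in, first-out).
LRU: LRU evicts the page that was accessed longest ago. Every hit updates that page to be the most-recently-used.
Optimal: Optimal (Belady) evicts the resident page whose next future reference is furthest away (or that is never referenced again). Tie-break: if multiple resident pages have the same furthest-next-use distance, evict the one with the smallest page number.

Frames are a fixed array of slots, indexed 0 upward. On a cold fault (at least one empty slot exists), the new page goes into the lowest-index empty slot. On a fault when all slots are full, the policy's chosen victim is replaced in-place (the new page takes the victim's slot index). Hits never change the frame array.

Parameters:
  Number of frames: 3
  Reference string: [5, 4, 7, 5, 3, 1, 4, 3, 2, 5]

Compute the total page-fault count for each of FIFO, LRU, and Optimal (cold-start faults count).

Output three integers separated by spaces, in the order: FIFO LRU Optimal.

Answer: 8 8 7

Derivation:
--- FIFO ---
  step 0: ref 5 -> FAULT, frames=[5,-,-] (faults so far: 1)
  step 1: ref 4 -> FAULT, frames=[5,4,-] (faults so far: 2)
  step 2: ref 7 -> FAULT, frames=[5,4,7] (faults so far: 3)
  step 3: ref 5 -> HIT, frames=[5,4,7] (faults so far: 3)
  step 4: ref 3 -> FAULT, evict 5, frames=[3,4,7] (faults so far: 4)
  step 5: ref 1 -> FAULT, evict 4, frames=[3,1,7] (faults so far: 5)
  step 6: ref 4 -> FAULT, evict 7, frames=[3,1,4] (faults so far: 6)
  step 7: ref 3 -> HIT, frames=[3,1,4] (faults so far: 6)
  step 8: ref 2 -> FAULT, evict 3, frames=[2,1,4] (faults so far: 7)
  step 9: ref 5 -> FAULT, evict 1, frames=[2,5,4] (faults so far: 8)
  FIFO total faults: 8
--- LRU ---
  step 0: ref 5 -> FAULT, frames=[5,-,-] (faults so far: 1)
  step 1: ref 4 -> FAULT, frames=[5,4,-] (faults so far: 2)
  step 2: ref 7 -> FAULT, frames=[5,4,7] (faults so far: 3)
  step 3: ref 5 -> HIT, frames=[5,4,7] (faults so far: 3)
  step 4: ref 3 -> FAULT, evict 4, frames=[5,3,7] (faults so far: 4)
  step 5: ref 1 -> FAULT, evict 7, frames=[5,3,1] (faults so far: 5)
  step 6: ref 4 -> FAULT, evict 5, frames=[4,3,1] (faults so far: 6)
  step 7: ref 3 -> HIT, frames=[4,3,1] (faults so far: 6)
  step 8: ref 2 -> FAULT, evict 1, frames=[4,3,2] (faults so far: 7)
  step 9: ref 5 -> FAULT, evict 4, frames=[5,3,2] (faults so far: 8)
  LRU total faults: 8
--- Optimal ---
  step 0: ref 5 -> FAULT, frames=[5,-,-] (faults so far: 1)
  step 1: ref 4 -> FAULT, frames=[5,4,-] (faults so far: 2)
  step 2: ref 7 -> FAULT, frames=[5,4,7] (faults so far: 3)
  step 3: ref 5 -> HIT, frames=[5,4,7] (faults so far: 3)
  step 4: ref 3 -> FAULT, evict 7, frames=[5,4,3] (faults so far: 4)
  step 5: ref 1 -> FAULT, evict 5, frames=[1,4,3] (faults so far: 5)
  step 6: ref 4 -> HIT, frames=[1,4,3] (faults so far: 5)
  step 7: ref 3 -> HIT, frames=[1,4,3] (faults so far: 5)
  step 8: ref 2 -> FAULT, evict 1, frames=[2,4,3] (faults so far: 6)
  step 9: ref 5 -> FAULT, evict 2, frames=[5,4,3] (faults so far: 7)
  Optimal total faults: 7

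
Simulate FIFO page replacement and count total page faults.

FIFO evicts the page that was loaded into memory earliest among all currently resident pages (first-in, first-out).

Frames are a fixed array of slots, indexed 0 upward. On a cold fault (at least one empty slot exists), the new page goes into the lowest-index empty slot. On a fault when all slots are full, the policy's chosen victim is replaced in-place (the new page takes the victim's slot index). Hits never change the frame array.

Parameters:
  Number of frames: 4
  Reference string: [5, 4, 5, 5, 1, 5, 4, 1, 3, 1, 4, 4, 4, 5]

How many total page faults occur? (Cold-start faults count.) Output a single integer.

Answer: 4

Derivation:
Step 0: ref 5 → FAULT, frames=[5,-,-,-]
Step 1: ref 4 → FAULT, frames=[5,4,-,-]
Step 2: ref 5 → HIT, frames=[5,4,-,-]
Step 3: ref 5 → HIT, frames=[5,4,-,-]
Step 4: ref 1 → FAULT, frames=[5,4,1,-]
Step 5: ref 5 → HIT, frames=[5,4,1,-]
Step 6: ref 4 → HIT, frames=[5,4,1,-]
Step 7: ref 1 → HIT, frames=[5,4,1,-]
Step 8: ref 3 → FAULT, frames=[5,4,1,3]
Step 9: ref 1 → HIT, frames=[5,4,1,3]
Step 10: ref 4 → HIT, frames=[5,4,1,3]
Step 11: ref 4 → HIT, frames=[5,4,1,3]
Step 12: ref 4 → HIT, frames=[5,4,1,3]
Step 13: ref 5 → HIT, frames=[5,4,1,3]
Total faults: 4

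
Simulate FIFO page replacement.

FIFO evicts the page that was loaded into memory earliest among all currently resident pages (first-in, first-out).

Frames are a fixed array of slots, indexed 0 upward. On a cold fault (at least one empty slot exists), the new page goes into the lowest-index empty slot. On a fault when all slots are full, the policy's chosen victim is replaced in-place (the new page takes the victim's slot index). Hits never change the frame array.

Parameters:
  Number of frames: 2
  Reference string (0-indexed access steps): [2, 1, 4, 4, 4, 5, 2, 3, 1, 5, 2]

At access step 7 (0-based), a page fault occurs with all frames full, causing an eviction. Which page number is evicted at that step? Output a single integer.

Step 0: ref 2 -> FAULT, frames=[2,-]
Step 1: ref 1 -> FAULT, frames=[2,1]
Step 2: ref 4 -> FAULT, evict 2, frames=[4,1]
Step 3: ref 4 -> HIT, frames=[4,1]
Step 4: ref 4 -> HIT, frames=[4,1]
Step 5: ref 5 -> FAULT, evict 1, frames=[4,5]
Step 6: ref 2 -> FAULT, evict 4, frames=[2,5]
Step 7: ref 3 -> FAULT, evict 5, frames=[2,3]
At step 7: evicted page 5

Answer: 5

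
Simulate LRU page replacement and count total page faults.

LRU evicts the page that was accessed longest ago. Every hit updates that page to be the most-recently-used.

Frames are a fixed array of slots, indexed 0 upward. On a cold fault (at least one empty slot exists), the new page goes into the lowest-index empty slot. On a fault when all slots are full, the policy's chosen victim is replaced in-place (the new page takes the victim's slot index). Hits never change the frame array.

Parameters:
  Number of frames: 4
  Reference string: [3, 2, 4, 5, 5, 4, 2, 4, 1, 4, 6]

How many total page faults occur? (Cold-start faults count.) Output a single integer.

Step 0: ref 3 → FAULT, frames=[3,-,-,-]
Step 1: ref 2 → FAULT, frames=[3,2,-,-]
Step 2: ref 4 → FAULT, frames=[3,2,4,-]
Step 3: ref 5 → FAULT, frames=[3,2,4,5]
Step 4: ref 5 → HIT, frames=[3,2,4,5]
Step 5: ref 4 → HIT, frames=[3,2,4,5]
Step 6: ref 2 → HIT, frames=[3,2,4,5]
Step 7: ref 4 → HIT, frames=[3,2,4,5]
Step 8: ref 1 → FAULT (evict 3), frames=[1,2,4,5]
Step 9: ref 4 → HIT, frames=[1,2,4,5]
Step 10: ref 6 → FAULT (evict 5), frames=[1,2,4,6]
Total faults: 6

Answer: 6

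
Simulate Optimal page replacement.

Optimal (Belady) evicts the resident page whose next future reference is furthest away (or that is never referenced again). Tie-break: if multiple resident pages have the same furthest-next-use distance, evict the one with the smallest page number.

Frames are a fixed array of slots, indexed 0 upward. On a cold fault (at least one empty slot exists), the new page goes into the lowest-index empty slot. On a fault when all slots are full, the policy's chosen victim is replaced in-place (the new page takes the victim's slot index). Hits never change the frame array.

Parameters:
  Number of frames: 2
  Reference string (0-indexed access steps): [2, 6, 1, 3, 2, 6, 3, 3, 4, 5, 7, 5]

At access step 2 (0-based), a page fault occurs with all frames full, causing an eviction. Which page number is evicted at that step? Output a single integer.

Step 0: ref 2 -> FAULT, frames=[2,-]
Step 1: ref 6 -> FAULT, frames=[2,6]
Step 2: ref 1 -> FAULT, evict 6, frames=[2,1]
At step 2: evicted page 6

Answer: 6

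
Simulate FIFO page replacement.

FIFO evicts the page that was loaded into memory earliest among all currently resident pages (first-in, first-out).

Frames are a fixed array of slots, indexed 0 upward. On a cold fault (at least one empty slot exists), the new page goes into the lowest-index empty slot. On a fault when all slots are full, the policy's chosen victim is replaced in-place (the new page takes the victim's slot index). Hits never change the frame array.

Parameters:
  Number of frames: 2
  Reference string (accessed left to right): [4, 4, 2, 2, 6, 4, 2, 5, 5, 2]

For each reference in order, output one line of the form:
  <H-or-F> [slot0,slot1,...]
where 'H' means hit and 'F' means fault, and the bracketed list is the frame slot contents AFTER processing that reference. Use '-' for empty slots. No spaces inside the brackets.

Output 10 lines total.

F [4,-]
H [4,-]
F [4,2]
H [4,2]
F [6,2]
F [6,4]
F [2,4]
F [2,5]
H [2,5]
H [2,5]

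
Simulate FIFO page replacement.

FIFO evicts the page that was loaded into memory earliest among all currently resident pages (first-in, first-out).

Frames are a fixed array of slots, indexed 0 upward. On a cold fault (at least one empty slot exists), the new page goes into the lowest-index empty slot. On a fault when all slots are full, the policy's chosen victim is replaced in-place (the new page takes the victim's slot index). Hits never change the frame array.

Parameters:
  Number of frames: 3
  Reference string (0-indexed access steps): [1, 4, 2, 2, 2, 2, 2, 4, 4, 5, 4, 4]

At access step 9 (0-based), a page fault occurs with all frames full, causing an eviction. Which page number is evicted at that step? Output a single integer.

Answer: 1

Derivation:
Step 0: ref 1 -> FAULT, frames=[1,-,-]
Step 1: ref 4 -> FAULT, frames=[1,4,-]
Step 2: ref 2 -> FAULT, frames=[1,4,2]
Step 3: ref 2 -> HIT, frames=[1,4,2]
Step 4: ref 2 -> HIT, frames=[1,4,2]
Step 5: ref 2 -> HIT, frames=[1,4,2]
Step 6: ref 2 -> HIT, frames=[1,4,2]
Step 7: ref 4 -> HIT, frames=[1,4,2]
Step 8: ref 4 -> HIT, frames=[1,4,2]
Step 9: ref 5 -> FAULT, evict 1, frames=[5,4,2]
At step 9: evicted page 1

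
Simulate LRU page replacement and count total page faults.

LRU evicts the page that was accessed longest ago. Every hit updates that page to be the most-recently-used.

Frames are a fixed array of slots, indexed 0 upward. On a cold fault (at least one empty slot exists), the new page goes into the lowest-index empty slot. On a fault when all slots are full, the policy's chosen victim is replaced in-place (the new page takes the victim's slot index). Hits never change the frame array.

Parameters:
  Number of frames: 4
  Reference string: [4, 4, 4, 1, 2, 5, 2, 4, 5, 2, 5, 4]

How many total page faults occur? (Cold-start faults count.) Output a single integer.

Answer: 4

Derivation:
Step 0: ref 4 → FAULT, frames=[4,-,-,-]
Step 1: ref 4 → HIT, frames=[4,-,-,-]
Step 2: ref 4 → HIT, frames=[4,-,-,-]
Step 3: ref 1 → FAULT, frames=[4,1,-,-]
Step 4: ref 2 → FAULT, frames=[4,1,2,-]
Step 5: ref 5 → FAULT, frames=[4,1,2,5]
Step 6: ref 2 → HIT, frames=[4,1,2,5]
Step 7: ref 4 → HIT, frames=[4,1,2,5]
Step 8: ref 5 → HIT, frames=[4,1,2,5]
Step 9: ref 2 → HIT, frames=[4,1,2,5]
Step 10: ref 5 → HIT, frames=[4,1,2,5]
Step 11: ref 4 → HIT, frames=[4,1,2,5]
Total faults: 4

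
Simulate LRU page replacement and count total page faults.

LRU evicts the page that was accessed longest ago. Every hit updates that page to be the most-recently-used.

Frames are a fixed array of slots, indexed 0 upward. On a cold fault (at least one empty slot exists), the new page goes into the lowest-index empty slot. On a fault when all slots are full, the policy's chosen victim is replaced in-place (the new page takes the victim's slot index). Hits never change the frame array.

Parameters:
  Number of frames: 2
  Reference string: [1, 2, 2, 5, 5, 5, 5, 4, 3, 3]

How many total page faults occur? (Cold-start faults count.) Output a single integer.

Step 0: ref 1 → FAULT, frames=[1,-]
Step 1: ref 2 → FAULT, frames=[1,2]
Step 2: ref 2 → HIT, frames=[1,2]
Step 3: ref 5 → FAULT (evict 1), frames=[5,2]
Step 4: ref 5 → HIT, frames=[5,2]
Step 5: ref 5 → HIT, frames=[5,2]
Step 6: ref 5 → HIT, frames=[5,2]
Step 7: ref 4 → FAULT (evict 2), frames=[5,4]
Step 8: ref 3 → FAULT (evict 5), frames=[3,4]
Step 9: ref 3 → HIT, frames=[3,4]
Total faults: 5

Answer: 5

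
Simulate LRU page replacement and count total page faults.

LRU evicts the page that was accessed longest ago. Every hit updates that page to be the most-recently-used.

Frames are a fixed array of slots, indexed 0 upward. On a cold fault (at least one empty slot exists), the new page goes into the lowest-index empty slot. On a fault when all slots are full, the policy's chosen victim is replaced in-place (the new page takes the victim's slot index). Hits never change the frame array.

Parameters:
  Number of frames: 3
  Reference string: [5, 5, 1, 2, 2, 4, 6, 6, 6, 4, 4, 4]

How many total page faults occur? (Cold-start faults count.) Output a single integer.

Step 0: ref 5 → FAULT, frames=[5,-,-]
Step 1: ref 5 → HIT, frames=[5,-,-]
Step 2: ref 1 → FAULT, frames=[5,1,-]
Step 3: ref 2 → FAULT, frames=[5,1,2]
Step 4: ref 2 → HIT, frames=[5,1,2]
Step 5: ref 4 → FAULT (evict 5), frames=[4,1,2]
Step 6: ref 6 → FAULT (evict 1), frames=[4,6,2]
Step 7: ref 6 → HIT, frames=[4,6,2]
Step 8: ref 6 → HIT, frames=[4,6,2]
Step 9: ref 4 → HIT, frames=[4,6,2]
Step 10: ref 4 → HIT, frames=[4,6,2]
Step 11: ref 4 → HIT, frames=[4,6,2]
Total faults: 5

Answer: 5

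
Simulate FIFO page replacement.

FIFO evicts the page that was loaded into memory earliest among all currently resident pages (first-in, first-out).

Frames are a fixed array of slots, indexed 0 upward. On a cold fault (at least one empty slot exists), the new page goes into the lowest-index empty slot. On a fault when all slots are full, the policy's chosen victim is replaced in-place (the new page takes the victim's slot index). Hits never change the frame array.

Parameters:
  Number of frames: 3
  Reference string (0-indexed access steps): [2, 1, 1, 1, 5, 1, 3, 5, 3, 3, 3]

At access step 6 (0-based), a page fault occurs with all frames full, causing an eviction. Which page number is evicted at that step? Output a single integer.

Step 0: ref 2 -> FAULT, frames=[2,-,-]
Step 1: ref 1 -> FAULT, frames=[2,1,-]
Step 2: ref 1 -> HIT, frames=[2,1,-]
Step 3: ref 1 -> HIT, frames=[2,1,-]
Step 4: ref 5 -> FAULT, frames=[2,1,5]
Step 5: ref 1 -> HIT, frames=[2,1,5]
Step 6: ref 3 -> FAULT, evict 2, frames=[3,1,5]
At step 6: evicted page 2

Answer: 2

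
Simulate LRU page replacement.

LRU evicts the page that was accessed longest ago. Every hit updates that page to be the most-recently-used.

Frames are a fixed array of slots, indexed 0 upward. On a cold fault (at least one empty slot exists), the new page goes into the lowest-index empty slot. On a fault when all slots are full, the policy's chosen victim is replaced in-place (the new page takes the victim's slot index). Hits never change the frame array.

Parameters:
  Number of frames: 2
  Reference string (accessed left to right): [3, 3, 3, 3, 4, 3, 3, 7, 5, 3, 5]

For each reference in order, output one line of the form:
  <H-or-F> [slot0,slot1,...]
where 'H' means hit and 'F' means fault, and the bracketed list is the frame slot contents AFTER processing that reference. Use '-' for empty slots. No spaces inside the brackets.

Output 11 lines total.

F [3,-]
H [3,-]
H [3,-]
H [3,-]
F [3,4]
H [3,4]
H [3,4]
F [3,7]
F [5,7]
F [5,3]
H [5,3]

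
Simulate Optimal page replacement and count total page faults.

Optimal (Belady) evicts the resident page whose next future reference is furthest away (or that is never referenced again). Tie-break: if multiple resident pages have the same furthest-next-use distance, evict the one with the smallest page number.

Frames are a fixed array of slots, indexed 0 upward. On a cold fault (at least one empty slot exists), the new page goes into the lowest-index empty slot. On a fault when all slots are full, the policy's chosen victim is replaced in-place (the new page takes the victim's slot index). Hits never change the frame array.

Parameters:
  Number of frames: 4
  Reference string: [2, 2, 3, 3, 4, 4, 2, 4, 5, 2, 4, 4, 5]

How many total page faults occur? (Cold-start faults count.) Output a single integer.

Answer: 4

Derivation:
Step 0: ref 2 → FAULT, frames=[2,-,-,-]
Step 1: ref 2 → HIT, frames=[2,-,-,-]
Step 2: ref 3 → FAULT, frames=[2,3,-,-]
Step 3: ref 3 → HIT, frames=[2,3,-,-]
Step 4: ref 4 → FAULT, frames=[2,3,4,-]
Step 5: ref 4 → HIT, frames=[2,3,4,-]
Step 6: ref 2 → HIT, frames=[2,3,4,-]
Step 7: ref 4 → HIT, frames=[2,3,4,-]
Step 8: ref 5 → FAULT, frames=[2,3,4,5]
Step 9: ref 2 → HIT, frames=[2,3,4,5]
Step 10: ref 4 → HIT, frames=[2,3,4,5]
Step 11: ref 4 → HIT, frames=[2,3,4,5]
Step 12: ref 5 → HIT, frames=[2,3,4,5]
Total faults: 4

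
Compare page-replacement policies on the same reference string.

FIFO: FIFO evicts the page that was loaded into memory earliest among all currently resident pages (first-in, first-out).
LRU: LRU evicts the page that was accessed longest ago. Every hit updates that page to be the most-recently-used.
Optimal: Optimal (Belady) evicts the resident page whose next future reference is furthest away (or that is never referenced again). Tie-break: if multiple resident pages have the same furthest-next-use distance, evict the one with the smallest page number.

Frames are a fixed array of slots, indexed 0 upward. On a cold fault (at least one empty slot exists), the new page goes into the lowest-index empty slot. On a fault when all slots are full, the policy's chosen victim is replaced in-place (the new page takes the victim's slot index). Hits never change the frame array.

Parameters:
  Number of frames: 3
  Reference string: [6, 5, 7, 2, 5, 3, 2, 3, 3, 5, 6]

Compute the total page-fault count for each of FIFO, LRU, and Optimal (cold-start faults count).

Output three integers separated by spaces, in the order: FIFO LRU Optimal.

Answer: 7 6 6

Derivation:
--- FIFO ---
  step 0: ref 6 -> FAULT, frames=[6,-,-] (faults so far: 1)
  step 1: ref 5 -> FAULT, frames=[6,5,-] (faults so far: 2)
  step 2: ref 7 -> FAULT, frames=[6,5,7] (faults so far: 3)
  step 3: ref 2 -> FAULT, evict 6, frames=[2,5,7] (faults so far: 4)
  step 4: ref 5 -> HIT, frames=[2,5,7] (faults so far: 4)
  step 5: ref 3 -> FAULT, evict 5, frames=[2,3,7] (faults so far: 5)
  step 6: ref 2 -> HIT, frames=[2,3,7] (faults so far: 5)
  step 7: ref 3 -> HIT, frames=[2,3,7] (faults so far: 5)
  step 8: ref 3 -> HIT, frames=[2,3,7] (faults so far: 5)
  step 9: ref 5 -> FAULT, evict 7, frames=[2,3,5] (faults so far: 6)
  step 10: ref 6 -> FAULT, evict 2, frames=[6,3,5] (faults so far: 7)
  FIFO total faults: 7
--- LRU ---
  step 0: ref 6 -> FAULT, frames=[6,-,-] (faults so far: 1)
  step 1: ref 5 -> FAULT, frames=[6,5,-] (faults so far: 2)
  step 2: ref 7 -> FAULT, frames=[6,5,7] (faults so far: 3)
  step 3: ref 2 -> FAULT, evict 6, frames=[2,5,7] (faults so far: 4)
  step 4: ref 5 -> HIT, frames=[2,5,7] (faults so far: 4)
  step 5: ref 3 -> FAULT, evict 7, frames=[2,5,3] (faults so far: 5)
  step 6: ref 2 -> HIT, frames=[2,5,3] (faults so far: 5)
  step 7: ref 3 -> HIT, frames=[2,5,3] (faults so far: 5)
  step 8: ref 3 -> HIT, frames=[2,5,3] (faults so far: 5)
  step 9: ref 5 -> HIT, frames=[2,5,3] (faults so far: 5)
  step 10: ref 6 -> FAULT, evict 2, frames=[6,5,3] (faults so far: 6)
  LRU total faults: 6
--- Optimal ---
  step 0: ref 6 -> FAULT, frames=[6,-,-] (faults so far: 1)
  step 1: ref 5 -> FAULT, frames=[6,5,-] (faults so far: 2)
  step 2: ref 7 -> FAULT, frames=[6,5,7] (faults so far: 3)
  step 3: ref 2 -> FAULT, evict 7, frames=[6,5,2] (faults so far: 4)
  step 4: ref 5 -> HIT, frames=[6,5,2] (faults so far: 4)
  step 5: ref 3 -> FAULT, evict 6, frames=[3,5,2] (faults so far: 5)
  step 6: ref 2 -> HIT, frames=[3,5,2] (faults so far: 5)
  step 7: ref 3 -> HIT, frames=[3,5,2] (faults so far: 5)
  step 8: ref 3 -> HIT, frames=[3,5,2] (faults so far: 5)
  step 9: ref 5 -> HIT, frames=[3,5,2] (faults so far: 5)
  step 10: ref 6 -> FAULT, evict 2, frames=[3,5,6] (faults so far: 6)
  Optimal total faults: 6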